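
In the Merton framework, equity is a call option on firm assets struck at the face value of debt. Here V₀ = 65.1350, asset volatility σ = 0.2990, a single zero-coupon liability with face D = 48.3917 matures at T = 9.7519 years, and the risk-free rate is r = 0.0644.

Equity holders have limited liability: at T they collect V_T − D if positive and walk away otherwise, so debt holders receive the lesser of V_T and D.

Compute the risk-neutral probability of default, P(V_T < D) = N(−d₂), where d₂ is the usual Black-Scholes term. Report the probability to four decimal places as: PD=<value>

d₁ = [ln(V₀/D) + (r + σ²/2)T] / (σ√T)
   = [ln(65.1350/48.3917) + (0.0644 + 0.5·0.2990²)·9.7519] / (0.2990·√9.7519)
   = [0.297134 + 1.063937] / 0.933718 = 1.457689
d₂ = d₁ − σ√T = 1.457689 − 0.933718 = 0.523971
risk-neutral PD = N(−d₂) = N(-0.523971) = 0.300149

PD=0.3001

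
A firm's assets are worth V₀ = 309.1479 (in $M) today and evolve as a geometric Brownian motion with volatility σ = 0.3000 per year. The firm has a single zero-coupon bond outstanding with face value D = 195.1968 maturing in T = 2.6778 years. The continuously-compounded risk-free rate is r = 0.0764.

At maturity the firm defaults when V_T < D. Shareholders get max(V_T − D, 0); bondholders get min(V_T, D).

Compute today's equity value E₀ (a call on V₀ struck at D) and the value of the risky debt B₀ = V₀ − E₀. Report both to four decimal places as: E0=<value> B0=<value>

d₁ = [ln(V₀/D) + (r + σ²/2)T] / (σ√T)
   = [ln(309.1479/195.1968) + (0.0764 + 0.5·0.3000²)·2.6778] / (0.3000·√2.6778)
   = [0.459812 + 0.325085] / 0.490920 = 1.598829
d₂ = d₁ − σ√T = 1.598829 − 0.490920 = 1.107910
N(d₁) = 0.945071,  N(d₂) = 0.866050,  e^(−rT) = 0.814986
E₀ = V₀·N(d₁) − D·e^(−rT)·N(d₂)
   = 309.1479·0.945071 − 195.1968·0.814986·0.866050 = 154.393100
B₀ = V₀ − E₀ = 309.1479 − 154.393100 = 154.754800

E0=154.3931 B0=154.7548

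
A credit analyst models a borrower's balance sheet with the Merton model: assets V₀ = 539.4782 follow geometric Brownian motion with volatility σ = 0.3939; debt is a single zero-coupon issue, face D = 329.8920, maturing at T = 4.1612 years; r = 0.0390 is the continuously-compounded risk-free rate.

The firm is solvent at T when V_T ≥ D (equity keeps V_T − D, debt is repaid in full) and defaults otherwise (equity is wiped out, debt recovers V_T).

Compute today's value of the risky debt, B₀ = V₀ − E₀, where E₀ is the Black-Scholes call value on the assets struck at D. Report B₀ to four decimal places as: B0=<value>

B0=245.5319

d₁ = [ln(V₀/D) + (r + σ²/2)T] / (σ√T)
   = [ln(539.4782/329.8920) + (0.0390 + 0.5·0.3939²)·4.1612] / (0.3939·√4.1612)
   = [0.491837 + 0.485107] / 0.803517 = 1.215834
d₂ = d₁ − σ√T = 1.215834 − 0.803517 = 0.412317
N(d₁) = 0.887976,  N(d₂) = 0.659946,  e^(−rT) = 0.850197
E₀ = V₀·N(d₁) − D·e^(−rT)·N(d₂)
   = 539.4782·0.887976 − 329.8920·0.850197·0.659946 = 293.946330
B₀ = V₀ − E₀ = 539.4782 − 293.946330 = 245.531870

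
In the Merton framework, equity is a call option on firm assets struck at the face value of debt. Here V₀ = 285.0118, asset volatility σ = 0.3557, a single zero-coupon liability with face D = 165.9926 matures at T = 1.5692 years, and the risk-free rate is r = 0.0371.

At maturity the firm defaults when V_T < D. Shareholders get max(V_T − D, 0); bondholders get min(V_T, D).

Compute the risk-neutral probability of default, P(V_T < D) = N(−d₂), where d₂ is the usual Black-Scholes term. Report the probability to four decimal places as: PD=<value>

d₁ = [ln(V₀/D) + (r + σ²/2)T] / (σ√T)
   = [ln(285.0118/165.9926) + (0.0371 + 0.5·0.3557²)·1.5692] / (0.3557·√1.5692)
   = [0.540587 + 0.157487] / 0.445577 = 1.566674
d₂ = d₁ − σ√T = 1.566674 − 0.445577 = 1.121097
risk-neutral PD = N(−d₂) = N(-1.121097) = 0.131123

PD=0.1311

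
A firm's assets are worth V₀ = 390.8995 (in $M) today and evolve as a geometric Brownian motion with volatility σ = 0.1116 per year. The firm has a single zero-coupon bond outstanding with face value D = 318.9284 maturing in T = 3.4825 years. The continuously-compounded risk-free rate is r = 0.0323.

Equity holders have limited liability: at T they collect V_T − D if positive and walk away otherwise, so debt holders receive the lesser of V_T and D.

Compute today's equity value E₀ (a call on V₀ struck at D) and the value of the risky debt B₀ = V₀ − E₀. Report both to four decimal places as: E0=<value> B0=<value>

E0=107.8527 B0=283.0468

d₁ = [ln(V₀/D) + (r + σ²/2)T] / (σ√T)
   = [ln(390.8995/318.9284) + (0.0323 + 0.5·0.1116²)·3.4825] / (0.1116·√3.4825)
   = [0.203484 + 0.134171] / 0.208262 = 1.621301
d₂ = d₁ − σ√T = 1.621301 − 0.208262 = 1.413039
N(d₁) = 0.947523,  N(d₂) = 0.921178,  e^(−rT) = 0.893611
E₀ = V₀·N(d₁) − D·e^(−rT)·N(d₂)
   = 390.8995·0.947523 − 318.9284·0.893611·0.921178 = 107.852661
B₀ = V₀ − E₀ = 390.8995 − 107.852661 = 283.046839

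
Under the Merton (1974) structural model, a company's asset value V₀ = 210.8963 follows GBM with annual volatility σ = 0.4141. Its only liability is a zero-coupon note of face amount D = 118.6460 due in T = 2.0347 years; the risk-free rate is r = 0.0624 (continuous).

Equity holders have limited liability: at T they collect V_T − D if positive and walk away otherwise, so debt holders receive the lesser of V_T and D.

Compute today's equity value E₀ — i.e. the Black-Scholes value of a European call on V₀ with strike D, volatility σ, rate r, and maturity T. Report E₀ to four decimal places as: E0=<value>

d₁ = [ln(V₀/D) + (r + σ²/2)T] / (σ√T)
   = [ln(210.8963/118.6460) + (0.0624 + 0.5·0.4141²)·2.0347] / (0.4141·√2.0347)
   = [0.575222 + 0.301419] / 0.590684 = 1.484112
d₂ = d₁ − σ√T = 1.484112 − 0.590684 = 0.893427
N(d₁) = 0.931110,  N(d₂) = 0.814186,  e^(−rT) = 0.880764
E₀ = V₀·N(d₁) − D·e^(−rT)·N(d₂)
   = 210.8963·0.931110 − 118.6460·0.880764·0.814186 = 111.285997

E0=111.2860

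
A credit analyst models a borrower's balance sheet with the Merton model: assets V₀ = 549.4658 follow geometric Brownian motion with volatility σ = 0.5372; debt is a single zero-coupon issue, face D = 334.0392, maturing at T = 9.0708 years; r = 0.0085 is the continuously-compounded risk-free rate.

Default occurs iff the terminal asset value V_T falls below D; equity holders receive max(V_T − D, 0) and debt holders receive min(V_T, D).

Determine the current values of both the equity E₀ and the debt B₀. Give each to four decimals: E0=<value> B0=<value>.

E0=381.8259 B0=167.6399

d₁ = [ln(V₀/D) + (r + σ²/2)T] / (σ√T)
   = [ln(549.4658/334.0392) + (0.0085 + 0.5·0.5372²)·9.0708] / (0.5372·√9.0708)
   = [0.497688 + 1.385945] / 1.617927 = 1.164227
d₂ = d₁ − σ√T = 1.164227 − 1.617927 = -0.453700
N(d₁) = 0.877834,  N(d₂) = 0.325022,  e^(−rT) = 0.925796
E₀ = V₀·N(d₁) − D·e^(−rT)·N(d₂)
   = 549.4658·0.877834 − 334.0392·0.925796·0.325022 = 381.825872
B₀ = V₀ − E₀ = 549.4658 − 381.825872 = 167.639928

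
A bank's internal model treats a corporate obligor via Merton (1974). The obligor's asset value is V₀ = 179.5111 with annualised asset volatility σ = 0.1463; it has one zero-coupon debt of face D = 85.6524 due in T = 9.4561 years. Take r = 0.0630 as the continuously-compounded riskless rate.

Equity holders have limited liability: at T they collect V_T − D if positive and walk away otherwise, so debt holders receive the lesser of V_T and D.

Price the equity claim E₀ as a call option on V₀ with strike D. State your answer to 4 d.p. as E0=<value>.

d₁ = [ln(V₀/D) + (r + σ²/2)T] / (σ√T)
   = [ln(179.5111/85.6524) + (0.0630 + 0.5·0.1463²)·9.4561] / (0.1463·√9.4561)
   = [0.739940 + 0.696932] / 0.449884 = 3.193873
d₂ = d₁ − σ√T = 3.193873 − 0.449884 = 2.743989
N(d₁) = 0.999298,  N(d₂) = 0.996965,  e^(−rT) = 0.551158
E₀ = V₀·N(d₁) − D·e^(−rT)·N(d₂)
   = 179.5111·0.999298 − 85.6524·0.551158·0.996965 = 132.320394

E0=132.3204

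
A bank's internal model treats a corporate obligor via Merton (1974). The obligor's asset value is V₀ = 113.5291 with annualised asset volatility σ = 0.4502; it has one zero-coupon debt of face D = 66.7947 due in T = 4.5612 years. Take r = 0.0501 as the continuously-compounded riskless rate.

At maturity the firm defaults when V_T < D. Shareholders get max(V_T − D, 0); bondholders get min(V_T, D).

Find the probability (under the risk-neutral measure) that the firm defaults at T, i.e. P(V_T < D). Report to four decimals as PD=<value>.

PD=0.3788

d₁ = [ln(V₀/D) + (r + σ²/2)T] / (σ√T)
   = [ln(113.5291/66.7947) + (0.0501 + 0.5·0.4502²)·4.5612] / (0.4502·√4.5612)
   = [0.530435 + 0.690748] / 0.961491 = 1.270094
d₂ = d₁ − σ√T = 1.270094 − 0.961491 = 0.308604
risk-neutral PD = N(−d₂) = N(-0.308604) = 0.378812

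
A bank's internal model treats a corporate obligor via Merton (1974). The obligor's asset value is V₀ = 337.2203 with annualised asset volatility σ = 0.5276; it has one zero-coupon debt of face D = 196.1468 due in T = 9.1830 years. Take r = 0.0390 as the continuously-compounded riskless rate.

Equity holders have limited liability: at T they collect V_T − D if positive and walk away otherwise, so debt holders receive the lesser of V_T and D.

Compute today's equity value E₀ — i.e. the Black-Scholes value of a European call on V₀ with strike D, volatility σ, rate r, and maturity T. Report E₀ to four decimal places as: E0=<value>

E0=252.2988

d₁ = [ln(V₀/D) + (r + σ²/2)T] / (σ√T)
   = [ln(337.2203/196.1468) + (0.0390 + 0.5·0.5276²)·9.1830] / (0.5276·√9.1830)
   = [0.541873 + 1.636235] / 1.598811 = 1.362330
d₂ = d₁ − σ√T = 1.362330 − 1.598811 = -0.236481
N(d₁) = 0.913453,  N(d₂) = 0.406530,  e^(−rT) = 0.698977
E₀ = V₀·N(d₁) − D·e^(−rT)·N(d₂)
   = 337.2203·0.913453 − 196.1468·0.698977·0.406530 = 252.298821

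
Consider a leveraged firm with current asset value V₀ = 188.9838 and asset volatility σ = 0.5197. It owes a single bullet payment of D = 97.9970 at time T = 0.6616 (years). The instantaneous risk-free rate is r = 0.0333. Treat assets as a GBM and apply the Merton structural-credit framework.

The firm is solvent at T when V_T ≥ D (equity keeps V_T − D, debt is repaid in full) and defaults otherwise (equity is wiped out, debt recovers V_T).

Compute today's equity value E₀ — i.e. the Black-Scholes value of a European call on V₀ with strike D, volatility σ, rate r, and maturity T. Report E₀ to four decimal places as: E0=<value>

E0=94.4056

d₁ = [ln(V₀/D) + (r + σ²/2)T] / (σ√T)
   = [ln(188.9838/97.9970) + (0.0333 + 0.5·0.5197²)·0.6616] / (0.5197·√0.6616)
   = [0.656724 + 0.111376] / 0.422718 = 1.817054
d₂ = d₁ − σ√T = 1.817054 − 0.422718 = 1.394336
N(d₁) = 0.965396,  N(d₂) = 0.918392,  e^(−rT) = 0.978210
E₀ = V₀·N(d₁) − D·e^(−rT)·N(d₂)
   = 188.9838·0.965396 − 97.9970·0.978210·0.918392 = 94.405593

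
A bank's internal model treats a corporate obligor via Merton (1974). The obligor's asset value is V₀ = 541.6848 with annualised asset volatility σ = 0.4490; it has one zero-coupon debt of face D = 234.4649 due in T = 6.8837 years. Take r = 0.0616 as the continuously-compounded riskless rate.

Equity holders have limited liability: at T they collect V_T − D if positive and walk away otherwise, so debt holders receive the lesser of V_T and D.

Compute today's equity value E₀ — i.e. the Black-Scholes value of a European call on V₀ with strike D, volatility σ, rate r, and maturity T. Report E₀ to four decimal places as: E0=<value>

E0=410.3209

d₁ = [ln(V₀/D) + (r + σ²/2)T] / (σ√T)
   = [ln(541.6848/234.4649) + (0.0616 + 0.5·0.4490²)·6.8837] / (0.4490·√6.8837)
   = [0.837378 + 1.117916] / 1.178033 = 1.659797
d₂ = d₁ − σ√T = 1.659797 − 1.178033 = 0.481764
N(d₁) = 0.951522,  N(d₂) = 0.685013,  e^(−rT) = 0.654400
E₀ = V₀·N(d₁) − D·e^(−rT)·N(d₂)
   = 541.6848·0.951522 − 234.4649·0.654400·0.685013 = 410.320914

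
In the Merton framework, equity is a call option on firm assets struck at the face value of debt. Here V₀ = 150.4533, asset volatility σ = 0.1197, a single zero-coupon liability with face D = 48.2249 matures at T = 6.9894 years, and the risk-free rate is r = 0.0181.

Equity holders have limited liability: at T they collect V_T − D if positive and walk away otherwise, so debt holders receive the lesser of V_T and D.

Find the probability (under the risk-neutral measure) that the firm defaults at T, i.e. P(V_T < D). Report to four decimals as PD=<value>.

d₁ = [ln(V₀/D) + (r + σ²/2)T] / (σ√T)
   = [ln(150.4533/48.2249) + (0.0181 + 0.5·0.1197²)·6.9894] / (0.1197·√6.9894)
   = [1.137777 + 0.176581] / 0.316457 = 4.153359
d₂ = d₁ − σ√T = 4.153359 − 0.316457 = 3.836903
risk-neutral PD = N(−d₂) = N(-3.836903) = 0.000062

PD=0.0001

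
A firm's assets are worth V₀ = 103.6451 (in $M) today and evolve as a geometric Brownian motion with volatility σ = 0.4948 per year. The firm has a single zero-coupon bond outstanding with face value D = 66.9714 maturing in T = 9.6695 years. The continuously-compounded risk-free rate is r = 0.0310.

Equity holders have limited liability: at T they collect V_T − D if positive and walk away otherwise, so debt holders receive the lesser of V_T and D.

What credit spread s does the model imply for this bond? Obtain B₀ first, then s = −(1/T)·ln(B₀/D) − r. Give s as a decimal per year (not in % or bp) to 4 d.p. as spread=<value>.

spread=0.0516

d₁ = [ln(V₀/D) + (r + σ²/2)T] / (σ√T)
   = [ln(103.6451/66.9714) + (0.0310 + 0.5·0.4948²)·9.6695] / (0.4948·√9.6695)
   = [0.436707 + 1.483432] / 1.538621 = 1.247961
d₂ = d₁ − σ√T = 1.247961 − 1.538621 = -0.290660
N(d₁) = 0.893977,  N(d₂) = 0.385656,  e^(−rT) = 0.741000
E₀ = V₀·N(d₁) − D·e^(−rT)·N(d₂)
   = 103.6451·0.893977 − 66.9714·0.741000·0.385656 = 73.517895
B₀ = V₀ − E₀ = 103.6451 − 73.517895 = 30.127205
spread = −(1/T)·ln(B₀/D) − r = −(1/9.6695)·ln(30.127205/66.9714) − 0.0310 = 0.05161410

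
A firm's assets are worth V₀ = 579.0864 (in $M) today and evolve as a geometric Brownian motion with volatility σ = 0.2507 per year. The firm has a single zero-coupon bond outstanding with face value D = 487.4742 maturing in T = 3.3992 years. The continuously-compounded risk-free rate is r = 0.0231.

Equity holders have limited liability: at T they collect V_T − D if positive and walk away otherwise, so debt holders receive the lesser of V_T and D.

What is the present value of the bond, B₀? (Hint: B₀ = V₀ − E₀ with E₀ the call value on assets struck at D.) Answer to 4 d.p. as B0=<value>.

d₁ = [ln(V₀/D) + (r + σ²/2)T] / (σ√T)
   = [ln(579.0864/487.4742) + (0.0231 + 0.5·0.2507²)·3.3992] / (0.2507·√3.3992)
   = [0.172214 + 0.185342] / 0.462214 = 0.773574
d₂ = d₁ − σ√T = 0.773574 − 0.462214 = 0.311361
N(d₁) = 0.780409,  N(d₂) = 0.622237,  e^(−rT) = 0.924482
E₀ = V₀·N(d₁) − D·e^(−rT)·N(d₂)
   = 579.0864·0.780409 − 487.4742·0.924482·0.622237 = 171.506088
B₀ = V₀ − E₀ = 579.0864 − 171.506088 = 407.580312

B0=407.5803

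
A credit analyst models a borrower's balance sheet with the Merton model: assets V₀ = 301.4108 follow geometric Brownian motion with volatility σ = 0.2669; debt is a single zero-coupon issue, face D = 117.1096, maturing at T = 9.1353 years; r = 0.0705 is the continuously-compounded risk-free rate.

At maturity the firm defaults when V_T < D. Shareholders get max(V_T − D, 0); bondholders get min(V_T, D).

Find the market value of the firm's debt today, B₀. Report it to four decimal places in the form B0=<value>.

B0=60.5548

d₁ = [ln(V₀/D) + (r + σ²/2)T] / (σ√T)
   = [ln(301.4108/117.1096) + (0.0705 + 0.5·0.2669²)·9.1353] / (0.2669·√9.1353)
   = [0.945364 + 0.969418] / 0.806696 = 2.373610
d₂ = d₁ − σ√T = 2.373610 − 0.806696 = 1.566914
N(d₁) = 0.991192,  N(d₂) = 0.941433,  e^(−rT) = 0.525167
E₀ = V₀·N(d₁) − D·e^(−rT)·N(d₂)
   = 301.4108·0.991192 − 117.1096·0.525167·0.941433 = 240.856005
B₀ = V₀ − E₀ = 301.4108 − 240.856005 = 60.554795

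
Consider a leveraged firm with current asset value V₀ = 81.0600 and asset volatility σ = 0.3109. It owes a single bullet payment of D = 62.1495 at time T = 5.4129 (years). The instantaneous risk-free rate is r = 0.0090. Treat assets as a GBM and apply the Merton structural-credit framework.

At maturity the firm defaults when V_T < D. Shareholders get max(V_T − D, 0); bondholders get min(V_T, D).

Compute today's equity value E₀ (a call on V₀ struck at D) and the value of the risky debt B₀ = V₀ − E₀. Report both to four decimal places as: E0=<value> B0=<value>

d₁ = [ln(V₀/D) + (r + σ²/2)T] / (σ√T)
   = [ln(81.0600/62.1495) + (0.0090 + 0.5·0.3109²)·5.4129] / (0.3109·√5.4129)
   = [0.265647 + 0.310318] / 0.723329 = 0.796270
d₂ = d₁ − σ√T = 0.796270 − 0.723329 = 0.072942
N(d₁) = 0.787063,  N(d₂) = 0.529074,  e^(−rT) = 0.952451
E₀ = V₀·N(d₁) − D·e^(−rT)·N(d₂)
   = 81.0600·0.787063 − 62.1495·0.952451·0.529074 = 32.481097
B₀ = V₀ − E₀ = 81.0600 − 32.481097 = 48.578903

E0=32.4811 B0=48.5789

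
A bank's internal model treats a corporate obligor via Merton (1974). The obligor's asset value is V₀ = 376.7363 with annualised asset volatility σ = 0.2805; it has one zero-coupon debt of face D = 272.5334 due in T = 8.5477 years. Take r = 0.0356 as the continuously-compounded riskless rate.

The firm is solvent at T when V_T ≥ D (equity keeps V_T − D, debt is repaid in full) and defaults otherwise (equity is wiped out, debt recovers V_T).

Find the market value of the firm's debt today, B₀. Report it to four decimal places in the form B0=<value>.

d₁ = [ln(V₀/D) + (r + σ²/2)T] / (σ√T)
   = [ln(376.7363/272.5334) + (0.0356 + 0.5·0.2805²)·8.5477] / (0.2805·√8.5477)
   = [0.323784 + 0.640566] / 0.820082 = 1.175918
d₂ = d₁ − σ√T = 1.175918 − 0.820082 = 0.355836
N(d₁) = 0.880186,  N(d₂) = 0.639018,  e^(−rT) = 0.737641
E₀ = V₀·N(d₁) − D·e^(−rT)·N(d₂)
   = 376.7363·0.880186 − 272.5334·0.737641·0.639018 = 203.135121
B₀ = V₀ − E₀ = 376.7363 − 203.135121 = 173.601179

B0=173.6012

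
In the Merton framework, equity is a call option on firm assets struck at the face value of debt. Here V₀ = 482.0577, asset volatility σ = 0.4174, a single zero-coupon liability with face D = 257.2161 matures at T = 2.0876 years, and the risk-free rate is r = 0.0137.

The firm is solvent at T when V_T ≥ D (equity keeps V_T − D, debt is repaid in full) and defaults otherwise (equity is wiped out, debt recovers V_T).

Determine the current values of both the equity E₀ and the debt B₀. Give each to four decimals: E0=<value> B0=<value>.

E0=246.3460 B0=235.7117

d₁ = [ln(V₀/D) + (r + σ²/2)T] / (σ√T)
   = [ln(482.0577/257.2161) + (0.0137 + 0.5·0.4174²)·2.0876] / (0.4174·√2.0876)
   = [0.628147 + 0.210454] / 0.603082 = 1.390527
d₂ = d₁ − σ√T = 1.390527 − 0.603082 = 0.787445
N(d₁) = 0.917815,  N(d₂) = 0.784489,  e^(−rT) = 0.971805
E₀ = V₀·N(d₁) − D·e^(−rT)·N(d₂)
   = 482.0577·0.917815 − 257.2161·0.971805·0.784489 = 246.346028
B₀ = V₀ − E₀ = 482.0577 − 246.346028 = 235.711672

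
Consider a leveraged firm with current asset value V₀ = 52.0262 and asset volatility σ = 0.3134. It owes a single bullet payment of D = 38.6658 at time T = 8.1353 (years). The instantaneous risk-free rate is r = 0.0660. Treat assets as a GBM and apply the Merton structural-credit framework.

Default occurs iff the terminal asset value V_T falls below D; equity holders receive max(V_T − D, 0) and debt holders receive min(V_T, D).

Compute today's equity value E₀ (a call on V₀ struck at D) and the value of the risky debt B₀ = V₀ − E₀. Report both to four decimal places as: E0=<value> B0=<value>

E0=32.1495 B0=19.8767

d₁ = [ln(V₀/D) + (r + σ²/2)T] / (σ√T)
   = [ln(52.0262/38.6658) + (0.0660 + 0.5·0.3134²)·8.1353] / (0.3134·√8.1353)
   = [0.296792 + 0.936453] / 0.893893 = 1.379633
d₂ = d₁ − σ√T = 1.379633 − 0.893893 = 0.485739
N(d₁) = 0.916150,  N(d₂) = 0.686424,  e^(−rT) = 0.584540
E₀ = V₀·N(d₁) − D·e^(−rT)·N(d₂)
   = 52.0262·0.916150 − 38.6658·0.584540·0.686424 = 32.149452
B₀ = V₀ − E₀ = 52.0262 − 32.149452 = 19.876748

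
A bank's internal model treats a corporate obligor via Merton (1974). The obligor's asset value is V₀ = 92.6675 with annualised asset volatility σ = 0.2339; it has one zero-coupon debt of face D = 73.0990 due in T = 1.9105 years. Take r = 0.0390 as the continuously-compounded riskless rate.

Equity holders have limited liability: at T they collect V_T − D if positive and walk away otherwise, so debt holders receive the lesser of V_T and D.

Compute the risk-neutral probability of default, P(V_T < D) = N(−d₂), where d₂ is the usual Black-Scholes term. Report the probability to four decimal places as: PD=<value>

PD=0.2111

d₁ = [ln(V₀/D) + (r + σ²/2)T] / (σ√T)
   = [ln(92.6675/73.0990) + (0.0390 + 0.5·0.2339²)·1.9105] / (0.2339·√1.9105)
   = [0.237203 + 0.126770] / 0.323299 = 1.125813
d₂ = d₁ − σ√T = 1.125813 − 0.323299 = 0.802514
risk-neutral PD = N(−d₂) = N(-0.802514) = 0.211128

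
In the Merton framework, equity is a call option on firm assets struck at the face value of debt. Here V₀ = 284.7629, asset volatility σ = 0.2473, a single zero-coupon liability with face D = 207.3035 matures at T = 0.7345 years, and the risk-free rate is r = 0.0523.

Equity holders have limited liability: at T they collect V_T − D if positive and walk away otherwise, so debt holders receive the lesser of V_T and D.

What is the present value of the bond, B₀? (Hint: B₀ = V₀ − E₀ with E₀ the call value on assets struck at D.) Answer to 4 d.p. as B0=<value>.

d₁ = [ln(V₀/D) + (r + σ²/2)T] / (σ√T)
   = [ln(284.7629/207.3035) + (0.0523 + 0.5·0.2473²)·0.7345] / (0.2473·√0.7345)
   = [0.317473 + 0.060874] / 0.211943 = 1.785133
d₂ = d₁ − σ√T = 1.785133 − 0.211943 = 1.573190
N(d₁) = 0.962880,  N(d₂) = 0.942163,  e^(−rT) = 0.962314
E₀ = V₀·N(d₁) − D·e^(−rT)·N(d₂)
   = 284.7629·0.962880 − 207.3035·0.962314·0.942163 = 86.239511
B₀ = V₀ − E₀ = 284.7629 − 86.239511 = 198.523389

B0=198.5234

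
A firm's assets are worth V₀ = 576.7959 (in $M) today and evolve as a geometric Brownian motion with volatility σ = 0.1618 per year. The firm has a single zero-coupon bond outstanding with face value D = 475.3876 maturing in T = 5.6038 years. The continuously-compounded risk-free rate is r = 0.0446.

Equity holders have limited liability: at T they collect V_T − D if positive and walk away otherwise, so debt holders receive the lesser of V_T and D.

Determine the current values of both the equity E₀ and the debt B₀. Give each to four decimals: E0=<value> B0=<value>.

d₁ = [ln(V₀/D) + (r + σ²/2)T] / (σ√T)
   = [ln(576.7959/475.3876) + (0.0446 + 0.5·0.1618²)·5.6038] / (0.1618·√5.6038)
   = [0.193358 + 0.323281] / 0.383019 = 1.348862
d₂ = d₁ − σ√T = 1.348862 − 0.383019 = 0.965843
N(d₁) = 0.911309,  N(d₂) = 0.832939,  e^(−rT) = 0.778856
E₀ = V₀·N(d₁) − D·e^(−rT)·N(d₂)
   = 576.7959·0.911309 − 475.3876·0.778856·0.832939 = 217.236981
B₀ = V₀ − E₀ = 576.7959 − 217.236981 = 359.558919

E0=217.2370 B0=359.5589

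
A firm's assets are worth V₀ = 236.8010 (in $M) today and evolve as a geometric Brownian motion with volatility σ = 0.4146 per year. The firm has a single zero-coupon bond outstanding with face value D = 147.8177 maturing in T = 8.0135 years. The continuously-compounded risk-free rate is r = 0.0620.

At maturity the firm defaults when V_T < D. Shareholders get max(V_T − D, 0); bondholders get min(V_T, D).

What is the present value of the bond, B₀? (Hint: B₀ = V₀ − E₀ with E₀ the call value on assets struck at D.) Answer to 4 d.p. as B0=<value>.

d₁ = [ln(V₀/D) + (r + σ²/2)T] / (σ√T)
   = [ln(236.8010/147.8177) + (0.0620 + 0.5·0.4146²)·8.0135] / (0.4146·√8.0135)
   = [0.471240 + 1.185570] / 1.173655 = 1.411667
d₂ = d₁ − σ√T = 1.411667 − 1.173655 = 0.238012
N(d₁) = 0.920976,  N(d₂) = 0.594064,  e^(−rT) = 0.608452
E₀ = V₀·N(d₁) − D·e^(−rT)·N(d₂)
   = 236.8010·0.920976 − 147.8177·0.608452·0.594064 = 164.657906
B₀ = V₀ − E₀ = 236.8010 − 164.657906 = 72.143094

B0=72.1431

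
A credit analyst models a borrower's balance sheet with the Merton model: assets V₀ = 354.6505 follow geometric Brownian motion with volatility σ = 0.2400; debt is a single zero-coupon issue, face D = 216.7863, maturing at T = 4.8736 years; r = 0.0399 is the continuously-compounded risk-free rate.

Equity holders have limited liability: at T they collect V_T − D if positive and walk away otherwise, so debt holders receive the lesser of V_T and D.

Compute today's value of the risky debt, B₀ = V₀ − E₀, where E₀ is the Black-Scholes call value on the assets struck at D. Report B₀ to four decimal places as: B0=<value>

d₁ = [ln(V₀/D) + (r + σ²/2)T] / (σ√T)
   = [ln(354.6505/216.7863) + (0.0399 + 0.5·0.2400²)·4.8736] / (0.2400·√4.8736)
   = [0.492221 + 0.334816] / 0.529830 = 1.560949
d₂ = d₁ − σ√T = 1.560949 − 0.529830 = 1.031120
N(d₁) = 0.940732,  N(d₂) = 0.848758,  e^(−rT) = 0.823282
E₀ = V₀·N(d₁) − D·e^(−rT)·N(d₂)
   = 354.6505·0.940732 − 216.7863·0.823282·0.848758 = 182.148055
B₀ = V₀ − E₀ = 354.6505 − 182.148055 = 172.502445

B0=172.5024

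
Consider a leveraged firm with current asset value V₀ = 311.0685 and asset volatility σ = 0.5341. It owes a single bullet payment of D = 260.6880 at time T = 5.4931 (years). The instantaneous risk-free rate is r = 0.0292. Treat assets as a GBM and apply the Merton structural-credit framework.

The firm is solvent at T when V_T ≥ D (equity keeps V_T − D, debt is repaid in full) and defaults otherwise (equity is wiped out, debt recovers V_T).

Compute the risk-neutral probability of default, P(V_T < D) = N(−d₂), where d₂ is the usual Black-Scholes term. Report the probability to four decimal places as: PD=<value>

d₁ = [ln(V₀/D) + (r + σ²/2)T] / (σ√T)
   = [ln(311.0685/260.6880) + (0.0292 + 0.5·0.5341²)·5.4931] / (0.5341·√5.4931)
   = [0.176689 + 0.943887] / 1.251790 = 0.895179
d₂ = d₁ − σ√T = 0.895179 − 1.251790 = -0.356610
risk-neutral PD = N(−d₂) = N(0.356610) = 0.639308

PD=0.6393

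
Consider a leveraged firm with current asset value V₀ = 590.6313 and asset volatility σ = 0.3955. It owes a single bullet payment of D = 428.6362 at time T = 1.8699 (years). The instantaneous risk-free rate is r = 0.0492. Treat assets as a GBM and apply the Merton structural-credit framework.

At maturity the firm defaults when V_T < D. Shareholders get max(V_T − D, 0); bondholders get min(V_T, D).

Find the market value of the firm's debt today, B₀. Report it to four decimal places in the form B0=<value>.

d₁ = [ln(V₀/D) + (r + σ²/2)T] / (σ√T)
   = [ln(590.6313/428.6362) + (0.0492 + 0.5·0.3955²)·1.8699] / (0.3955·√1.8699)
   = [0.320583 + 0.238244] / 0.540824 = 1.033290
d₂ = d₁ − σ√T = 1.033290 − 0.540824 = 0.492466
N(d₁) = 0.849266,  N(d₂) = 0.688805,  e^(−rT) = 0.912106
E₀ = V₀·N(d₁) − D·e^(−rT)·N(d₂)
   = 590.6313·0.849266 − 428.6362·0.912106·0.688805 = 232.306628
B₀ = V₀ − E₀ = 590.6313 − 232.306628 = 358.324672

B0=358.3247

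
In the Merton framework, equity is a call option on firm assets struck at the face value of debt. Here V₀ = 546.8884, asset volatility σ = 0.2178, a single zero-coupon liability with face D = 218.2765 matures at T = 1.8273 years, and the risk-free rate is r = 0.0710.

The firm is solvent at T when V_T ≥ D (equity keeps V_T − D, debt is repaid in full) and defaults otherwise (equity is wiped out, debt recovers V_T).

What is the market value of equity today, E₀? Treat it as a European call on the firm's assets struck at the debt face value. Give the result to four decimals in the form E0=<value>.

d₁ = [ln(V₀/D) + (r + σ²/2)T] / (σ√T)
   = [ln(546.8884/218.2765) + (0.0710 + 0.5·0.2178²)·1.8273] / (0.2178·√1.8273)
   = [0.918482 + 0.173079] / 0.294417 = 3.707535
d₂ = d₁ − σ√T = 3.707535 − 0.294417 = 3.413118
N(d₁) = 0.999895,  N(d₂) = 0.999679,  e^(−rT) = 0.878325
E₀ = V₀·N(d₁) − D·e^(−rT)·N(d₂)
   = 546.8884·0.999895 − 218.2765·0.878325·0.999679 = 355.174973

E0=355.1750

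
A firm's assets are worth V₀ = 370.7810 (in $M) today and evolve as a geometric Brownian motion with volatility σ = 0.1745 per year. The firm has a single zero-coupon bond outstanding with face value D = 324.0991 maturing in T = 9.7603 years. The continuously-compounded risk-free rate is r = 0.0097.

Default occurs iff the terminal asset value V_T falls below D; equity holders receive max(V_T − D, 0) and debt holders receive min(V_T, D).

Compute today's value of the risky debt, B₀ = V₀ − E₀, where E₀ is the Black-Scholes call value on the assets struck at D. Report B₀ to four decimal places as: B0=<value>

B0=255.2643

d₁ = [ln(V₀/D) + (r + σ²/2)T] / (σ√T)
   = [ln(370.7810/324.0991) + (0.0097 + 0.5·0.1745²)·9.7603] / (0.1745·√9.7603)
   = [0.134562 + 0.243277] / 0.545164 = 0.693074
d₂ = d₁ − σ√T = 0.693074 − 0.545164 = 0.147910
N(d₁) = 0.755868,  N(d₂) = 0.558793,  e^(−rT) = 0.909669
E₀ = V₀·N(d₁) − D·e^(−rT)·N(d₂)
   = 370.7810·0.755868 − 324.0991·0.909669·0.558793 = 115.516700
B₀ = V₀ − E₀ = 370.7810 − 115.516700 = 255.264300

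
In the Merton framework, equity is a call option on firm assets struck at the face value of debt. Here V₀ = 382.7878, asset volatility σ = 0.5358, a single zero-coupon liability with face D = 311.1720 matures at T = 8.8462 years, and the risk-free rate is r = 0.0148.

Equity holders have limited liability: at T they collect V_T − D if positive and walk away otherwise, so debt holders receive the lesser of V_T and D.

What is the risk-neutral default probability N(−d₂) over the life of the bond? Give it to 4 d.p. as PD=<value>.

d₁ = [ln(V₀/D) + (r + σ²/2)T] / (σ√T)
   = [ln(382.7878/311.1720) + (0.0148 + 0.5·0.5358²)·8.8462] / (0.5358·√8.8462)
   = [0.207135 + 1.400715] / 1.593606 = 1.008938
d₂ = d₁ − σ√T = 1.008938 − 1.593606 = -0.584669
risk-neutral PD = N(−d₂) = N(0.584669) = 0.720615

PD=0.7206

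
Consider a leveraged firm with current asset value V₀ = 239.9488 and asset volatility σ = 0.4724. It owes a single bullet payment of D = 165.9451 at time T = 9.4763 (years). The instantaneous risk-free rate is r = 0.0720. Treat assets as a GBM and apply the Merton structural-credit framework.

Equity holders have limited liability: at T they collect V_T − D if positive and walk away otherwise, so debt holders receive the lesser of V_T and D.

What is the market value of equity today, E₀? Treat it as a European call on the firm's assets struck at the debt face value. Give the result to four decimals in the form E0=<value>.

E0=180.5077

d₁ = [ln(V₀/D) + (r + σ²/2)T] / (σ√T)
   = [ln(239.9488/165.9451) + (0.0720 + 0.5·0.4724²)·9.4763] / (0.4724·√9.4763)
   = [0.368769 + 1.739667] / 1.454217 = 1.449877
d₂ = d₁ − σ√T = 1.449877 − 1.454217 = -0.004340
N(d₁) = 0.926454,  N(d₂) = 0.498268,  e^(−rT) = 0.505456
E₀ = V₀·N(d₁) − D·e^(−rT)·N(d₂)
   = 239.9488·0.926454 − 165.9451·0.505456·0.498268 = 180.507660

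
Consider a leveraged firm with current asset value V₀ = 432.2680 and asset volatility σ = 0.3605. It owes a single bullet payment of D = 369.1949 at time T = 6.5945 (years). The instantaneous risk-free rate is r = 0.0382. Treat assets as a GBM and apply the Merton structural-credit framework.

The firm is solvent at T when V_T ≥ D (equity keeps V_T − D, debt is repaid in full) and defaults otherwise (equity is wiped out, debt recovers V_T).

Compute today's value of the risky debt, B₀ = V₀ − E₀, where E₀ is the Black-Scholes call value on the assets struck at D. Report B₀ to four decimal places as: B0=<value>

d₁ = [ln(V₀/D) + (r + σ²/2)T] / (σ√T)
   = [ln(432.2680/369.1949) + (0.0382 + 0.5·0.3605²)·6.5945] / (0.3605·√6.5945)
   = [0.157721 + 0.680421] / 0.925755 = 0.905361
d₂ = d₁ − σ√T = 0.905361 − 0.925755 = -0.020395
N(d₁) = 0.817363,  N(d₂) = 0.491864,  e^(−rT) = 0.777315
E₀ = V₀·N(d₁) − D·e^(−rT)·N(d₂)
   = 432.2680·0.817363 − 369.1949·0.777315·0.491864 = 212.164263
B₀ = V₀ − E₀ = 432.2680 − 212.164263 = 220.103737

B0=220.1037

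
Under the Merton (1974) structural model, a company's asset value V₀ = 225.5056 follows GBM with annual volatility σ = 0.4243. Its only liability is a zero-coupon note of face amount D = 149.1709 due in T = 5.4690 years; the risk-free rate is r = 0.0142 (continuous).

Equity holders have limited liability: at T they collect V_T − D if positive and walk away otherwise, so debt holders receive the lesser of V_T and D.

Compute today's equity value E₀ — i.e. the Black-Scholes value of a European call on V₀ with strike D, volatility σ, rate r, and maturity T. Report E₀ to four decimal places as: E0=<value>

d₁ = [ln(V₀/D) + (r + σ²/2)T] / (σ√T)
   = [ln(225.5056/149.1709) + (0.0142 + 0.5·0.4243²)·5.4690] / (0.4243·√5.4690)
   = [0.413252 + 0.569953] / 0.992263 = 0.990871
d₂ = d₁ − σ√T = 0.990871 − 0.992263 = -0.001392
N(d₁) = 0.839126,  N(d₂) = 0.499445,  e^(−rT) = 0.925279
E₀ = V₀·N(d₁) − D·e^(−rT)·N(d₂)
   = 225.5056·0.839126 − 149.1709·0.925279·0.499445 = 120.291859

E0=120.2919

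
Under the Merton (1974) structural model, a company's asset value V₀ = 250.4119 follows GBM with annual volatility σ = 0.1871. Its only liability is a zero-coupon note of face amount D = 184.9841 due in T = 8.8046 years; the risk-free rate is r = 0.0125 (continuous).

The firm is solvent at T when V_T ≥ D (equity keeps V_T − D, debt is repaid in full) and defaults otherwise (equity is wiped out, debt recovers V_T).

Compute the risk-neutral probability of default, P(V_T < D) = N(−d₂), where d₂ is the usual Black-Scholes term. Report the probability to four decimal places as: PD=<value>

PD=0.3206

d₁ = [ln(V₀/D) + (r + σ²/2)T] / (σ√T)
   = [ln(250.4119/184.9841) + (0.0125 + 0.5·0.1871²)·8.8046] / (0.1871·√8.8046)
   = [0.302837 + 0.264166] / 0.555173 = 1.021309
d₂ = d₁ − σ√T = 1.021309 − 0.555173 = 0.466136
risk-neutral PD = N(−d₂) = N(-0.466136) = 0.320559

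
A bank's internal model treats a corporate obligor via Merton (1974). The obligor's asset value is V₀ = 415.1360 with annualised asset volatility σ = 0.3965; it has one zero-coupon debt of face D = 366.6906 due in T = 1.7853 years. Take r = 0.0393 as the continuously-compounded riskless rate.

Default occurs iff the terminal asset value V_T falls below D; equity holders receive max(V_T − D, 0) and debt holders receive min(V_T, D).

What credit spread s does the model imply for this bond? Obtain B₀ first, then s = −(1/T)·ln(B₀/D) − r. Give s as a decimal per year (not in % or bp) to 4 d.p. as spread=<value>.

spread=0.0839

d₁ = [ln(V₀/D) + (r + σ²/2)T] / (σ√T)
   = [ln(415.1360/366.6906) + (0.0393 + 0.5·0.3965²)·1.7853] / (0.3965·√1.7853)
   = [0.124088 + 0.210498] / 0.529784 = 0.631551
d₂ = d₁ − σ√T = 0.631551 − 0.529784 = 0.101767
N(d₁) = 0.736160,  N(d₂) = 0.540529,  e^(−rT) = 0.932243
E₀ = V₀·N(d₁) − D·e^(−rT)·N(d₂)
   = 415.1360·0.736160 − 366.6906·0.932243·0.540529 = 120.829479
B₀ = V₀ − E₀ = 415.1360 − 120.829479 = 294.306521
spread = −(1/T)·ln(B₀/D) − r = −(1/1.7853)·ln(294.306521/366.6906) − 0.0393 = 0.08387069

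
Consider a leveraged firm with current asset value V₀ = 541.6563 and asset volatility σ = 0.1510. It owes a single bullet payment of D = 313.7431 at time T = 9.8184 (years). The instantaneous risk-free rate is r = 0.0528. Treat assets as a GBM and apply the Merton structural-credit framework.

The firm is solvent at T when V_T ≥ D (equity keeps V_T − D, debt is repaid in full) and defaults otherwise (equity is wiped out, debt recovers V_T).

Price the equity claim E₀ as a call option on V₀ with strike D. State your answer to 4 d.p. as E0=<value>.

d₁ = [ln(V₀/D) + (r + σ²/2)T] / (σ√T)
   = [ln(541.6563/313.7431) + (0.0528 + 0.5·0.1510²)·9.8184] / (0.1510·√9.8184)
   = [0.546057 + 0.630346] / 0.473148 = 2.486331
d₂ = d₁ − σ√T = 2.486331 − 0.473148 = 2.013183
N(d₁) = 0.993547,  N(d₂) = 0.977952,  e^(−rT) = 0.595466
E₀ = V₀·N(d₁) − D·e^(−rT)·N(d₂)
   = 541.6563·0.993547 − 313.7431·0.595466·0.977952 = 355.456554

E0=355.4566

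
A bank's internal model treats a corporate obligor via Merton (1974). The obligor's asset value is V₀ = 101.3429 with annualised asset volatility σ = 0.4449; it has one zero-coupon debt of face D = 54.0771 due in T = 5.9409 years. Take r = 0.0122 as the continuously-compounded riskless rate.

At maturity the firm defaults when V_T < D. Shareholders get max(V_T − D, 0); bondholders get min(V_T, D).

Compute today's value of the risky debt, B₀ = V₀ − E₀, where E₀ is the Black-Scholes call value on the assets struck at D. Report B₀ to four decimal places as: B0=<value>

B0=39.1226

d₁ = [ln(V₀/D) + (r + σ²/2)T] / (σ√T)
   = [ln(101.3429/54.0771) + (0.0122 + 0.5·0.4449²)·5.9409] / (0.4449·√5.9409)
   = [0.628099 + 0.660438] / 1.084398 = 1.188251
d₂ = d₁ − σ√T = 1.188251 − 1.084398 = 0.103854
N(d₁) = 0.882633,  N(d₂) = 0.541357,  e^(−rT) = 0.930085
E₀ = V₀·N(d₁) − D·e^(−rT)·N(d₂)
   = 101.3429·0.882633 − 54.0771·0.930085·0.541357 = 62.220289
B₀ = V₀ − E₀ = 101.3429 − 62.220289 = 39.122611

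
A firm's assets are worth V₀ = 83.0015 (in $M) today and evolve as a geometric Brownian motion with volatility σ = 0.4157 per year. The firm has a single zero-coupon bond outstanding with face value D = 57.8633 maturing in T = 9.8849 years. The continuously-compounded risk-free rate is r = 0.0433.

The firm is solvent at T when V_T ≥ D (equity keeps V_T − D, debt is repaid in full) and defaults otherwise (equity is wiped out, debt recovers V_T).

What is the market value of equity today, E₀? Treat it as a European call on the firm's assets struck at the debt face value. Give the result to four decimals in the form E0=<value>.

E0=56.2320

d₁ = [ln(V₀/D) + (r + σ²/2)T] / (σ√T)
   = [ln(83.0015/57.8633) + (0.0433 + 0.5·0.4157²)·9.8849] / (0.4157·√9.8849)
   = [0.360775 + 1.282104] / 1.306972 = 1.257012
d₂ = d₁ − σ√T = 1.257012 − 1.306972 = -0.049960
N(d₁) = 0.895625,  N(d₂) = 0.480077,  e^(−rT) = 0.651801
E₀ = V₀·N(d₁) − D·e^(−rT)·N(d₂)
   = 83.0015·0.895625 − 57.8633·0.651801·0.480077 = 56.231966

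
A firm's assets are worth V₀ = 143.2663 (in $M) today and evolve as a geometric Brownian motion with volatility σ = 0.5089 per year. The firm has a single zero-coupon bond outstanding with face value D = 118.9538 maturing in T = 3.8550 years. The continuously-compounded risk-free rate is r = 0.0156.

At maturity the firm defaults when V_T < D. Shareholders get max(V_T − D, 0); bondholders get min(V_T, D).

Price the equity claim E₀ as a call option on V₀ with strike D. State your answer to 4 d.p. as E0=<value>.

E0=65.8139

d₁ = [ln(V₀/D) + (r + σ²/2)T] / (σ√T)
   = [ln(143.2663/118.9538) + (0.0156 + 0.5·0.5089²)·3.8550] / (0.5089·√3.8550)
   = [0.185970 + 0.559320] / 0.999182 = 0.745900
d₂ = d₁ − σ√T = 0.745900 − 0.999182 = -0.253282
N(d₁) = 0.772136,  N(d₂) = 0.400025,  e^(−rT) = 0.941635
E₀ = V₀·N(d₁) − D·e^(−rT)·N(d₂)
   = 143.2663·0.772136 − 118.9538·0.941635·0.400025 = 65.813862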